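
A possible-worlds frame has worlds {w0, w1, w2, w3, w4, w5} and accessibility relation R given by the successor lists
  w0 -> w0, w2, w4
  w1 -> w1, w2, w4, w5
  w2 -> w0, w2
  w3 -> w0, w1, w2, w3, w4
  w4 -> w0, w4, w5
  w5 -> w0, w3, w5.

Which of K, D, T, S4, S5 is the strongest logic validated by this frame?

T

Serial (axiom D): yes — every world has a successor (e.g. w0 R w0).
Reflexive (axiom T): yes — every world is R-related to itself.
Transitive (axiom 4): no — w0 R w4 and w4 R w5, but not w0 R w5.
Euclidean (axiom 5): no — w0 R w2 and w0 R w4, but not w2 R w4.
So F validates K, D, T; S4 would additionally require R to be transitive. The strongest is T.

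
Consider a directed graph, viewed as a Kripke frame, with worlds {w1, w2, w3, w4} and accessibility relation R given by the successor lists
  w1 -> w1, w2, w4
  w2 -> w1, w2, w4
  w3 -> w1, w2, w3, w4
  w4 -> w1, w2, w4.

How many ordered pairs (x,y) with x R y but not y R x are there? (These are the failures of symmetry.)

3

Enumerating: (w3,w1), (w3,w2), (w3,w4).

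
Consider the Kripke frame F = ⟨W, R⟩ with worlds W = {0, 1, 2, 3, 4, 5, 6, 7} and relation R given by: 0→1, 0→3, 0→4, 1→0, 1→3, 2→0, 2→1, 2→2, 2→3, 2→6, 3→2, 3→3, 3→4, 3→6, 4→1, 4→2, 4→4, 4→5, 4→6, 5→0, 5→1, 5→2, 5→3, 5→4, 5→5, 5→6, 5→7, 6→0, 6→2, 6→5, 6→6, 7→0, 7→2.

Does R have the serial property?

Serial: yes — every world has a successor (e.g. 0 R 1).

Yes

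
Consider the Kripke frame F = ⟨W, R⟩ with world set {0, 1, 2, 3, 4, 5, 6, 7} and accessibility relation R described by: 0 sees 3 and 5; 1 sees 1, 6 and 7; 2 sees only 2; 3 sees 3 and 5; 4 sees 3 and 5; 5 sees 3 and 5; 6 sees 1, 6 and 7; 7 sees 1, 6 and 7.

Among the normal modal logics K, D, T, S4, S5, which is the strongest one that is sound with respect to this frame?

D

Serial (axiom D): yes — every world has a successor (e.g. 0 R 3).
Reflexive (axiom T): no — 0 is not related to itself.
Transitive (axiom 4): yes — every two-step R-path is closed by a direct edge.
Euclidean (axiom 5): yes — any two successors of a common world are R-related.
So F validates K, D; T would additionally require R to be reflexive. The strongest is D.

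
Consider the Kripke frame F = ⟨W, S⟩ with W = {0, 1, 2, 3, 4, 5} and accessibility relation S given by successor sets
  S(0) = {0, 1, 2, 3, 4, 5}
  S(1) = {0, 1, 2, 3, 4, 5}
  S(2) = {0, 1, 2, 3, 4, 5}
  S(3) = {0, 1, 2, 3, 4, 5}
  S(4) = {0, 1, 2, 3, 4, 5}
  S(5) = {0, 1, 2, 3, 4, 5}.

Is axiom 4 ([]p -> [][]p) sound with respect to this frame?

Yes

Axiom 4 corresponds to the accessibility relation being transitive.
Transitive: yes — every two-step S-path is closed by a direct edge.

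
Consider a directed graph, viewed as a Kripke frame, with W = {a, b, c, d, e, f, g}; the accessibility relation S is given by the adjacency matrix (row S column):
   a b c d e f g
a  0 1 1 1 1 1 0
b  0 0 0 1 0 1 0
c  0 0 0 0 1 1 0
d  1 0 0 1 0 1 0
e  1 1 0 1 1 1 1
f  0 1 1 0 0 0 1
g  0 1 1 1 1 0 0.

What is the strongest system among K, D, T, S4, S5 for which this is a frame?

D

Serial (axiom D): yes — every world has a successor (e.g. a S b).
Reflexive (axiom T): no — a is not related to itself.
Transitive (axiom 4): no — a S e and e S g, but not a S g.
Euclidean (axiom 5): no — a S b and a S c, but not b S c.
So F validates K, D; T would additionally require S to be reflexive. The strongest is D.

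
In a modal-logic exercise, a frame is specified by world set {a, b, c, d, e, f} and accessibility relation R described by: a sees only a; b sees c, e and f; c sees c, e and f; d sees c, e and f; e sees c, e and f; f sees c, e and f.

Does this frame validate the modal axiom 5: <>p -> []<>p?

Yes

By correspondence theory, 5 is valid on a frame iff R is Euclidean.
Euclidean: yes — any two successors of a common world are R-related.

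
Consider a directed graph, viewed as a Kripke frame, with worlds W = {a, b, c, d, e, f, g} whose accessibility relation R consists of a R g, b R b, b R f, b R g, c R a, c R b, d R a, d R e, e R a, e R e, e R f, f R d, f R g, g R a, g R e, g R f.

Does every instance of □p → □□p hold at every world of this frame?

The schema 4 characterises exactly the transitive frames.
Transitive: no — a R g and g R e, but not a R e.

No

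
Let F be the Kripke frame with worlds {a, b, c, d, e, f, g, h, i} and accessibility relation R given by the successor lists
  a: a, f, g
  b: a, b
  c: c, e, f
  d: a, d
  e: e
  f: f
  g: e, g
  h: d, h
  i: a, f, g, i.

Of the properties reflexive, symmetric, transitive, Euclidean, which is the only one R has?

Reflexive: yes — every world is R-related to itself.
Symmetric: no — a R f but not f R a.
Transitive: no — a R g and g R e, but not a R e.
Euclidean: no — a R f and a R g, but not f R g.
Only reflexive holds.

reflexive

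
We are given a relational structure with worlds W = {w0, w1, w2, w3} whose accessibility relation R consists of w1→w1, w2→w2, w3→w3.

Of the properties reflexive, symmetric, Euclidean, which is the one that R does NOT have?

Reflexive: no — w0 is not related to itself.
Symmetric: yes — every pair in R has its reverse in R.
Euclidean: yes — any two successors of a common world are R-related.
Only reflexive fails.

reflexive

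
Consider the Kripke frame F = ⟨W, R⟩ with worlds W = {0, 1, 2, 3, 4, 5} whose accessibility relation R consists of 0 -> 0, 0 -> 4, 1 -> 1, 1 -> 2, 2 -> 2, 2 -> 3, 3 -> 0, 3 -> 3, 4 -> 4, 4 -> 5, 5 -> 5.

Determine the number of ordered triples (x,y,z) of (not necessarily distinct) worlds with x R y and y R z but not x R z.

Enumerating: (0,4,5), (1,2,3), (2,3,0), (3,0,4).

4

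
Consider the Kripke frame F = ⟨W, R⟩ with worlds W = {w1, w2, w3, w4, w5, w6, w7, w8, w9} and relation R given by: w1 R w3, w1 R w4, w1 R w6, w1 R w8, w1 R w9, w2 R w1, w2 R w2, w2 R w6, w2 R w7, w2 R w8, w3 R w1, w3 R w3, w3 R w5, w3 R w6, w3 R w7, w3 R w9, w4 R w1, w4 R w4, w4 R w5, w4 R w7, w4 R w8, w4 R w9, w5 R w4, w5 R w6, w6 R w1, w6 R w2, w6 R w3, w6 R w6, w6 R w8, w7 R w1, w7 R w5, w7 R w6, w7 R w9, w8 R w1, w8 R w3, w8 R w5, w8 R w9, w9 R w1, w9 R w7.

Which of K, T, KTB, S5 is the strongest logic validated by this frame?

K

Reflexive (axiom T): no — w1 is not related to itself.
Symmetric (axiom B): no — w2 R w1 but not w1 R w2.
Euclidean (axiom 5): no — w1 R w3 and w1 R w4, but not w3 R w4.
So F validates K; T would additionally require R to be reflexive. The strongest is K.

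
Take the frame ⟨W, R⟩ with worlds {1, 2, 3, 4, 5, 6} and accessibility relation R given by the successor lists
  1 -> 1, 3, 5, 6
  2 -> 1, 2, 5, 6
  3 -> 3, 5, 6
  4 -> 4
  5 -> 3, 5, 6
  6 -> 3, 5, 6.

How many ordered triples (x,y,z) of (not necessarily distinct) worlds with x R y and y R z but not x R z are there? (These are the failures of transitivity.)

3

Enumerating: (2,1,3), (2,5,3), (2,6,3).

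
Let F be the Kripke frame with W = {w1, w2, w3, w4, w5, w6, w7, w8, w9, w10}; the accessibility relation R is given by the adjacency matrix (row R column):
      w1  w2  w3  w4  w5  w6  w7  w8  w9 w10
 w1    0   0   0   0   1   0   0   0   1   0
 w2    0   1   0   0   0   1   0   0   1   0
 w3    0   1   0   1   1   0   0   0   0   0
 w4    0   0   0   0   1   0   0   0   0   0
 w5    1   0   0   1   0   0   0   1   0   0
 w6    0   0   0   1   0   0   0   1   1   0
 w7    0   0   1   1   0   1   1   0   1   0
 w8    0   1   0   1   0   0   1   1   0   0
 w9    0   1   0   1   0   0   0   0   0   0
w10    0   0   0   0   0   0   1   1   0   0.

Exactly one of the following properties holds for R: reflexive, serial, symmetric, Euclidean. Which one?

Reflexive: no — w1 is not related to itself.
Serial: yes — every world has a successor (e.g. w1 R w5).
Symmetric: no — w1 R w9 but not w9 R w1.
Euclidean: no — w1 R w5 and w1 R w9, but not w5 R w9.
Only serial holds.

serial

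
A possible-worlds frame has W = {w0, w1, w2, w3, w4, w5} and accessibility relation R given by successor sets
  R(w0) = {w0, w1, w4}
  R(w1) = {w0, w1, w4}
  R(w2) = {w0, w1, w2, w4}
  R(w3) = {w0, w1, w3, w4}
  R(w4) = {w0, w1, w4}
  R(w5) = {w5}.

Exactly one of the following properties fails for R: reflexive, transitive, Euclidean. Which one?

Euclidean

Reflexive: yes — every world is R-related to itself.
Transitive: yes — every two-step R-path is closed by a direct edge.
Euclidean: no — w2 R w0 and w2 R w2, but not w0 R w2.
Only Euclidean fails.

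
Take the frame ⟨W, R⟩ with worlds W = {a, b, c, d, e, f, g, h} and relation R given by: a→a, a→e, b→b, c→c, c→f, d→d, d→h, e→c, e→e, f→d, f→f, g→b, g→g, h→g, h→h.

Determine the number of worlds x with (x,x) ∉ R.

R is reflexive; there are no such worlds.

0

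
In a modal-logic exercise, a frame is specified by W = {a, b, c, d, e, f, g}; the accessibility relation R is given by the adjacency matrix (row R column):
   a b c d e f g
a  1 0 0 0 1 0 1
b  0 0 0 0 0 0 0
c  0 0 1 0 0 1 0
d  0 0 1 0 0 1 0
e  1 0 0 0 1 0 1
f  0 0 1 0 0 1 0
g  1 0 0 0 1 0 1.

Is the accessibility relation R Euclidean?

Yes

Euclidean: yes — any two successors of a common world are R-related.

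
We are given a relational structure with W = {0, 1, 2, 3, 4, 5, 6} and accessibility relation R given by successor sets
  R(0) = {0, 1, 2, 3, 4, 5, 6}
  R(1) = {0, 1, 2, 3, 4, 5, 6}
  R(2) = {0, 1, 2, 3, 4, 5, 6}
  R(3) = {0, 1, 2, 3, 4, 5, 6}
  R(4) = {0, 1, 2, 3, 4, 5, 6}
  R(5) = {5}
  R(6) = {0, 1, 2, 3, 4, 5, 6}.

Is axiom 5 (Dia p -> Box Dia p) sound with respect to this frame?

No

Axiom 5 corresponds to the accessibility relation being Euclidean.
Euclidean: no — 0 R 5 and 0 R 1, but not 5 R 1.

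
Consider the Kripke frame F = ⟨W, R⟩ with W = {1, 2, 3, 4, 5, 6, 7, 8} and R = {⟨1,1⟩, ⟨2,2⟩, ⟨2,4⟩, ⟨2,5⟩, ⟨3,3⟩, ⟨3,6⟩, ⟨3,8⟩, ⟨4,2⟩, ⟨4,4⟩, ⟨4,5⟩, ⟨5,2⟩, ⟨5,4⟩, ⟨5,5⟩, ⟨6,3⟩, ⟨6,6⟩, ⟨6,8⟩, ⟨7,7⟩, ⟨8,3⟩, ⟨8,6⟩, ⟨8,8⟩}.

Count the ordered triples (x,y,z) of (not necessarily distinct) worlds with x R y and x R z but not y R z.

0

R is Euclidean; there are no such tuples.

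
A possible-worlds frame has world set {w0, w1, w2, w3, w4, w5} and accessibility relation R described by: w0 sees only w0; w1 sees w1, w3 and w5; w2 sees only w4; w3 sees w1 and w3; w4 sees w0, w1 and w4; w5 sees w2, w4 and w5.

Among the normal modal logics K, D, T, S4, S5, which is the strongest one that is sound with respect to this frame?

Serial (axiom D): yes — every world has a successor (e.g. w0 R w0).
Reflexive (axiom T): no — w2 is not related to itself.
Transitive (axiom 4): no — w1 R w5 and w5 R w2, but not w1 R w2.
Euclidean (axiom 5): no — w1 R w3 and w1 R w5, but not w3 R w5.
So F validates K, D; T would additionally require R to be reflexive. The strongest is D.

D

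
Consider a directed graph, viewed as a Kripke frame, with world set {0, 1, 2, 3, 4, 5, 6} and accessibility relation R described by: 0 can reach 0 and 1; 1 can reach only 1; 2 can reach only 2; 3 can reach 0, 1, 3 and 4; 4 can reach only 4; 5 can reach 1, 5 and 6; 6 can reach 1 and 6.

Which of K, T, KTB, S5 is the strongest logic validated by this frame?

Reflexive (axiom T): yes — every world is R-related to itself.
Symmetric (axiom B): no — 0 R 1 but not 1 R 0.
Euclidean (axiom 5): no — 3 R 0 and 3 R 4, but not 0 R 4.
So F validates K, T; KTB would additionally require R to be symmetric. The strongest is T.

T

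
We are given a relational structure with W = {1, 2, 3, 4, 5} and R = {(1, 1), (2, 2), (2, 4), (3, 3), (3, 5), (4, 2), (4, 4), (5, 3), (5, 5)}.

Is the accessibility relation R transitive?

Yes

Transitive: yes — every two-step R-path is closed by a direct edge.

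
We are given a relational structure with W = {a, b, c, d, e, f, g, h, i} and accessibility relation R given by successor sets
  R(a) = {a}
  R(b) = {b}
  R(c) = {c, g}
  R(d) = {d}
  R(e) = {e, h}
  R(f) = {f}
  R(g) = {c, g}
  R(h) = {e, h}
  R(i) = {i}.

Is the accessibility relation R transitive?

Yes

Transitive: yes — every two-step R-path is closed by a direct edge.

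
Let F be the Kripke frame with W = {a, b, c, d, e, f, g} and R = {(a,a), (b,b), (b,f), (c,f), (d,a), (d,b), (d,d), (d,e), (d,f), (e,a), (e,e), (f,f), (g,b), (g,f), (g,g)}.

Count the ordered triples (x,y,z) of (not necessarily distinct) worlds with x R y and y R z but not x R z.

R is transitive; there are no such tuples.

0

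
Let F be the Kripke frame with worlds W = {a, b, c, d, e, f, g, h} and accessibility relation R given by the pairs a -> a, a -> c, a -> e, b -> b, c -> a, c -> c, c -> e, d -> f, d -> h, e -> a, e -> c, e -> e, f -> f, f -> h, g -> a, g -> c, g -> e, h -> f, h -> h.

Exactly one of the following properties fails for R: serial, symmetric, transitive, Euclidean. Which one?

symmetric

Serial: yes — every world has a successor (e.g. a R a).
Symmetric: no — d R f but not f R d.
Transitive: yes — every two-step R-path is closed by a direct edge.
Euclidean: yes — any two successors of a common world are R-related.
Only symmetric fails.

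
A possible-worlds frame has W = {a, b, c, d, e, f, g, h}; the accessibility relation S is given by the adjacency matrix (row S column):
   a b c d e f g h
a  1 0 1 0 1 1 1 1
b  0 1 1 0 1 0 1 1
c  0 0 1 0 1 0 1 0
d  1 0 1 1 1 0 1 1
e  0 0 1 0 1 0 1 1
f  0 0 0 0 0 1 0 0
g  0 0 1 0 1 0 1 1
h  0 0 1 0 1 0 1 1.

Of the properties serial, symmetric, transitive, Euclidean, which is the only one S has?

serial

Serial: yes — every world has a successor (e.g. a S a).
Symmetric: no — a S c but not c S a.
Transitive: no — c S e and e S h, but not c S h.
Euclidean: no — a S c and a S f, but not c S f.
Only serial holds.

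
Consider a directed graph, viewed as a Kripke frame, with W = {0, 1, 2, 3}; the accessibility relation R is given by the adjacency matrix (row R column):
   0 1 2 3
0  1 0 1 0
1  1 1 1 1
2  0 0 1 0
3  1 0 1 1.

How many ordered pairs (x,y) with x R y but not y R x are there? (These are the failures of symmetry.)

6

Enumerating: (0,2), (1,0), (1,2), (1,3), (3,0), (3,2).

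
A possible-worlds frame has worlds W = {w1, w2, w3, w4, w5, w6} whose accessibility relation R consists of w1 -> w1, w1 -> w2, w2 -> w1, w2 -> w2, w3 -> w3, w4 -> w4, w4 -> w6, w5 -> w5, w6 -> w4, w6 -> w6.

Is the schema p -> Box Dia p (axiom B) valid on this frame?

The schema B characterises exactly the symmetric frames.
Symmetric: yes — every pair in R has its reverse in R.

Yes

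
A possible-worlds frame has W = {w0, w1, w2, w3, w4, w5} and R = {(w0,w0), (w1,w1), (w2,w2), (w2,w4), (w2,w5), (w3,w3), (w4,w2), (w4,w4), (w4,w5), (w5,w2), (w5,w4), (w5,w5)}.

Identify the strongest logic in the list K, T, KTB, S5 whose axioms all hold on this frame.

Reflexive (axiom T): yes — every world is R-related to itself.
Symmetric (axiom B): yes — every pair in R has its reverse in R.
Euclidean (axiom 5): yes — any two successors of a common world are R-related.
So F validates K, T, KTB, S5. The strongest is S5.

S5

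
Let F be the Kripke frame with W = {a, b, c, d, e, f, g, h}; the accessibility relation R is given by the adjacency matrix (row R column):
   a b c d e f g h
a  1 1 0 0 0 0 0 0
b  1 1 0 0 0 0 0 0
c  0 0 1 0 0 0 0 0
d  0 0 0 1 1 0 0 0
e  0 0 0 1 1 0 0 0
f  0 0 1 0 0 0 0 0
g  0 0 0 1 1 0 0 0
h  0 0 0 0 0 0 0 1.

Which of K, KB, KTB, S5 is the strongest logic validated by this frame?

K

Symmetric (axiom B): no — f R c but not c R f.
Reflexive (axiom T): no — f is not related to itself.
Euclidean (axiom 5): yes — any two successors of a common world are R-related.
So F validates K; KB would additionally require R to be symmetric. The strongest is K.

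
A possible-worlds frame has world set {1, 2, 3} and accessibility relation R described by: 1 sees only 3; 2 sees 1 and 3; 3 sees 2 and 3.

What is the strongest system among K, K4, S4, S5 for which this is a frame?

Transitive (axiom 4): no — 1 R 3 and 3 R 2, but not 1 R 2.
Reflexive (axiom T): no — 1 is not related to itself.
Euclidean (axiom 5): no — 2 R 3 and 2 R 1, but not 3 R 1.
So F validates K; K4 would additionally require R to be transitive. The strongest is K.

K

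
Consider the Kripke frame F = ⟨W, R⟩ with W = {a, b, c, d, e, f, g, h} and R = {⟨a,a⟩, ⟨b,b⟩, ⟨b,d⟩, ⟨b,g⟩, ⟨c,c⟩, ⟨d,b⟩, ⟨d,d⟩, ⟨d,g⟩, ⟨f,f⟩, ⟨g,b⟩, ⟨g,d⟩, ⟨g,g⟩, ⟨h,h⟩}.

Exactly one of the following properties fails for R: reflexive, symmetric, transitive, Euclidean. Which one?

Reflexive: no — e is not related to itself.
Symmetric: yes — every pair in R has its reverse in R.
Transitive: yes — every two-step R-path is closed by a direct edge.
Euclidean: yes — any two successors of a common world are R-related.
Only reflexive fails.

reflexive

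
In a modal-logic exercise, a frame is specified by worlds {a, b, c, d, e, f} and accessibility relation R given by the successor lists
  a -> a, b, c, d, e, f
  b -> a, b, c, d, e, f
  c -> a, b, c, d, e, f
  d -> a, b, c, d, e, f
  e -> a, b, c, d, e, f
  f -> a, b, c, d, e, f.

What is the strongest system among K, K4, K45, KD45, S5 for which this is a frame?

Transitive (axiom 4): yes — every two-step R-path is closed by a direct edge.
Euclidean (axiom 5): yes — any two successors of a common world are R-related.
Serial (axiom D): yes — every world has a successor (e.g. a R a).
Reflexive (axiom T): yes — every world is R-related to itself.
So F validates K, K4, K45, KD45, S5. The strongest is S5.

S5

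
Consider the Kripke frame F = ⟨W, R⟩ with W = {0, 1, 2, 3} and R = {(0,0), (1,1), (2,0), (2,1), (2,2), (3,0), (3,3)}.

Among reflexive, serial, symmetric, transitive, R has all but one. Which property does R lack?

Reflexive: yes — every world is R-related to itself.
Serial: yes — every world has a successor (e.g. 0 R 0).
Symmetric: no — 2 R 0 but not 0 R 2.
Transitive: yes — every two-step R-path is closed by a direct edge.
Only symmetric fails.

symmetric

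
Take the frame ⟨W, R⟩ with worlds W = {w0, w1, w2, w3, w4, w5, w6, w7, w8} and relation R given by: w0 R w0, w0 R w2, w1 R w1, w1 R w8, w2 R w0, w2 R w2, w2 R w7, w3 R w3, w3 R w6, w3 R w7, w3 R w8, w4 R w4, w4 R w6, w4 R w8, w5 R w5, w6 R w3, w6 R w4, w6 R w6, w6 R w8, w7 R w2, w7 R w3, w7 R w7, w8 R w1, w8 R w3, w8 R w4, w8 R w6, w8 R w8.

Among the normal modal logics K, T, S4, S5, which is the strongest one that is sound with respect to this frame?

Reflexive (axiom T): yes — every world is R-related to itself.
Transitive (axiom 4): no — w0 R w2 and w2 R w7, but not w0 R w7.
Euclidean (axiom 5): no — w2 R w0 and w2 R w7, but not w0 R w7.
So F validates K, T; S4 would additionally require R to be transitive. The strongest is T.

T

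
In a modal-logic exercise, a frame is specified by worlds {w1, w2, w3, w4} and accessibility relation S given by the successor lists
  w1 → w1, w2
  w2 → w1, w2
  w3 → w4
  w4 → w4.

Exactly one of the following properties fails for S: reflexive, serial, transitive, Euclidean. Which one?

reflexive

Reflexive: no — w3 is not related to itself.
Serial: yes — every world has a successor (e.g. w1 S w1).
Transitive: yes — every two-step S-path is closed by a direct edge.
Euclidean: yes — any two successors of a common world are S-related.
Only reflexive fails.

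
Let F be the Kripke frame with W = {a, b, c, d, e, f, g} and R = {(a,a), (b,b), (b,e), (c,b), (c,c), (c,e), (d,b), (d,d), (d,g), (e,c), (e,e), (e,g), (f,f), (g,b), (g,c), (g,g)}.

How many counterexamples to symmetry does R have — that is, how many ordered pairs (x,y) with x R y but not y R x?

7

Enumerating: (b,e), (c,b), (d,b), (d,g), (e,g), (g,b), (g,c).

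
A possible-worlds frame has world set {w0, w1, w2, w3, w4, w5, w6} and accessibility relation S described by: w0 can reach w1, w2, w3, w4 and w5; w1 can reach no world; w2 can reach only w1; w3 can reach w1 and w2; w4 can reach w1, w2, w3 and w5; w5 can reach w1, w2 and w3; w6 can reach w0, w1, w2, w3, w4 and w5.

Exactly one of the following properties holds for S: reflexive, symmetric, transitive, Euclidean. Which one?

Reflexive: no — w0 is not related to itself.
Symmetric: no — w0 S w1 but not w1 S w0.
Transitive: yes — every two-step S-path is closed by a direct edge.
Euclidean: no — w0 S w1 and w0 S w2, but not w1 S w2.
Only transitive holds.

transitive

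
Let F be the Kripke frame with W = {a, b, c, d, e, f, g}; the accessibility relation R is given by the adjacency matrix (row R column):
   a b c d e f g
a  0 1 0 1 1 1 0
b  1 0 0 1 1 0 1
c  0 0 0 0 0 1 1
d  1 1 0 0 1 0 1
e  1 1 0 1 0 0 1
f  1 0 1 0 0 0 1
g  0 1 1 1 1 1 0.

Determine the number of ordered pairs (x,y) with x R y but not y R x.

R is symmetric; there are no such tuples.

0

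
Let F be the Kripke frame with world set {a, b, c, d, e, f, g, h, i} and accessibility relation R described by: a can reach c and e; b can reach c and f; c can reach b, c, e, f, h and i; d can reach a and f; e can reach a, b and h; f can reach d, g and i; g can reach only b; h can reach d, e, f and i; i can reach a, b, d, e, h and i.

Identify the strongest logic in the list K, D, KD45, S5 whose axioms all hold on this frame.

D

Serial (axiom D): yes — every world has a successor (e.g. a R c).
Euclidean (axiom 5): no — a R e and a R c, but not e R c.
Transitive (axiom 4): no — a R c and c R b, but not a R b.
Reflexive (axiom T): no — a is not related to itself.
So F validates K, D; KD45 would additionally require R to be Euclidean and transitive. The strongest is D.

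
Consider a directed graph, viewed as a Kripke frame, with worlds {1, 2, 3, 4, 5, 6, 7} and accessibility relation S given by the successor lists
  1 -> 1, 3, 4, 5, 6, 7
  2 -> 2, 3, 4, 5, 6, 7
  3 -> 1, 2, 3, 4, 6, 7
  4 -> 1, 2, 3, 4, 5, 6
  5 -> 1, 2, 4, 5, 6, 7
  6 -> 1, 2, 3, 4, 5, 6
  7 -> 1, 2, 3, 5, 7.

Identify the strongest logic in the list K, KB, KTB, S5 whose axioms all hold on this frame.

KTB

Symmetric (axiom B): yes — every pair in S has its reverse in S.
Reflexive (axiom T): yes — every world is S-related to itself.
Euclidean (axiom 5): no — 1 S 3 and 1 S 5, but not 3 S 5.
So F validates K, KB, KTB; S5 would additionally require S to be Euclidean. The strongest is KTB.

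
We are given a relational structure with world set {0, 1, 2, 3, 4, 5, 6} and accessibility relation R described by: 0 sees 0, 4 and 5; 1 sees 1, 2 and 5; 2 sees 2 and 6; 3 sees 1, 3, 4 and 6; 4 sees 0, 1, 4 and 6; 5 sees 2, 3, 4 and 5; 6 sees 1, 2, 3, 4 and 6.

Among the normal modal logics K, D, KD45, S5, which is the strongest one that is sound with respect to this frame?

Serial (axiom D): yes — every world has a successor (e.g. 0 R 0).
Euclidean (axiom 5): no — 0 R 4 and 0 R 5, but not 4 R 5.
Transitive (axiom 4): no — 0 R 4 and 4 R 1, but not 0 R 1.
Reflexive (axiom T): yes — every world is R-related to itself.
So F validates K, D; KD45 would additionally require R to be Euclidean and transitive. The strongest is D.

D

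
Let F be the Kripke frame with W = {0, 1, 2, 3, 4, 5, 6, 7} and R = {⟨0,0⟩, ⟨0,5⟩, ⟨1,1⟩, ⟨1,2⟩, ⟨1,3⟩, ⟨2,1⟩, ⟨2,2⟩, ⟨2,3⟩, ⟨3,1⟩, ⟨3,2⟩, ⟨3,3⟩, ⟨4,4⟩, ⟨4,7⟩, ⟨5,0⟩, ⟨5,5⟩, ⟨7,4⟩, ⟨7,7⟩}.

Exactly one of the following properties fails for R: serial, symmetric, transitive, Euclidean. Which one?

Serial: no — 6 has no R-successor.
Symmetric: yes — every pair in R has its reverse in R.
Transitive: yes — every two-step R-path is closed by a direct edge.
Euclidean: yes — any two successors of a common world are R-related.
Only serial fails.

serial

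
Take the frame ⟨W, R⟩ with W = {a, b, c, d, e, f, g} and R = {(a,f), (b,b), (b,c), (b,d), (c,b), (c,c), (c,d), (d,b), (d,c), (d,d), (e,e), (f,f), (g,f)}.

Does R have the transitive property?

Transitive: yes — every two-step R-path is closed by a direct edge.

Yes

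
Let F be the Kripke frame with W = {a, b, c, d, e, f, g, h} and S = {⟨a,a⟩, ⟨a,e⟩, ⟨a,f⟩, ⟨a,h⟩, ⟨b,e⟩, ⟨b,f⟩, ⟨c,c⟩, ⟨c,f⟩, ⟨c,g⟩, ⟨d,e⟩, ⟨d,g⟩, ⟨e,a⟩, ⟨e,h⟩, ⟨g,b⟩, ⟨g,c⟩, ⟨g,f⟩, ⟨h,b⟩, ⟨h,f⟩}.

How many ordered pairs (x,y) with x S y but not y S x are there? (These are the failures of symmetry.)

12

Enumerating: (a,f), (a,h), (b,e), (b,f), (c,f), (d,e), (d,g), (e,h), (g,b), (g,f), (h,b), (h,f).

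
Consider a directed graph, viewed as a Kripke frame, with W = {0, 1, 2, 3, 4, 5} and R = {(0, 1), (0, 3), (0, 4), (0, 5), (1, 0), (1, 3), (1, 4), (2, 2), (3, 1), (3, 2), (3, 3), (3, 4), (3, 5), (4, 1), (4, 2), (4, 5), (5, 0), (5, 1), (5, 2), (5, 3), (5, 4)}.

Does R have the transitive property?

Transitive: no — 0 R 3 and 3 R 2, but not 0 R 2.

No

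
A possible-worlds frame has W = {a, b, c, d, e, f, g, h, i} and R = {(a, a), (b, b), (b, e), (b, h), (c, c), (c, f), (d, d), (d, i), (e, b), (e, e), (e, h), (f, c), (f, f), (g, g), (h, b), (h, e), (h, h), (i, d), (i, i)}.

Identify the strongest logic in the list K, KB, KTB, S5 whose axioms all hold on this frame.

S5

Symmetric (axiom B): yes — every pair in R has its reverse in R.
Reflexive (axiom T): yes — every world is R-related to itself.
Euclidean (axiom 5): yes — any two successors of a common world are R-related.
So F validates K, KB, KTB, S5. The strongest is S5.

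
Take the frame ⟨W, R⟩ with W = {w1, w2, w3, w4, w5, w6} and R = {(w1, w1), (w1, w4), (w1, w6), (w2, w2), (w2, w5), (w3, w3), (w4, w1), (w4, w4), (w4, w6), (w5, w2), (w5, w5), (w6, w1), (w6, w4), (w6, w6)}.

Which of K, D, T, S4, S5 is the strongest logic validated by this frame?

Serial (axiom D): yes — every world has a successor (e.g. w1 R w1).
Reflexive (axiom T): yes — every world is R-related to itself.
Transitive (axiom 4): yes — every two-step R-path is closed by a direct edge.
Euclidean (axiom 5): yes — any two successors of a common world are R-related.
So F validates K, D, T, S4, S5. The strongest is S5.

S5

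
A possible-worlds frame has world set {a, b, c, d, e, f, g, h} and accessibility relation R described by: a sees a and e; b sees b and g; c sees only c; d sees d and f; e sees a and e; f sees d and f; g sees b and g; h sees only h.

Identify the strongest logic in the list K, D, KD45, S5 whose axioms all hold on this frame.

Serial (axiom D): yes — every world has a successor (e.g. a R a).
Euclidean (axiom 5): yes — any two successors of a common world are R-related.
Transitive (axiom 4): yes — every two-step R-path is closed by a direct edge.
Reflexive (axiom T): yes — every world is R-related to itself.
So F validates K, D, KD45, S5. The strongest is S5.

S5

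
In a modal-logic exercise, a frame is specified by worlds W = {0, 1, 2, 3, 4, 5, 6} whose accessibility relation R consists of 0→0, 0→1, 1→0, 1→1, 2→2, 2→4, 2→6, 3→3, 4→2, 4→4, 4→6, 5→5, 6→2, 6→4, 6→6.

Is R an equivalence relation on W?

Reflexive: yes — every world is R-related to itself.
Symmetric: yes — every pair in R has its reverse in R.
Transitive: yes — every two-step R-path is closed by a direct edge.
So R is an equivalence relation.

Yes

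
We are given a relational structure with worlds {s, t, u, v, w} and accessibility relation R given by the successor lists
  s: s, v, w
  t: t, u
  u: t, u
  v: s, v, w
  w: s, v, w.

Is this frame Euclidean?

Euclidean: yes — any two successors of a common world are R-related.

Yes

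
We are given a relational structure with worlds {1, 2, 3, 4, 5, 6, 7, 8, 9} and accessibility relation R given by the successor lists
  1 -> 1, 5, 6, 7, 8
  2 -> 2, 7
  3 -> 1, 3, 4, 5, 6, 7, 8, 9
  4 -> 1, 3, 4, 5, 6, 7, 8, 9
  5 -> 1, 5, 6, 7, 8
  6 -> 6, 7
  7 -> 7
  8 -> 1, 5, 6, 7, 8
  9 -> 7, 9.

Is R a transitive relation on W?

Yes

Transitive: yes — every two-step R-path is closed by a direct edge.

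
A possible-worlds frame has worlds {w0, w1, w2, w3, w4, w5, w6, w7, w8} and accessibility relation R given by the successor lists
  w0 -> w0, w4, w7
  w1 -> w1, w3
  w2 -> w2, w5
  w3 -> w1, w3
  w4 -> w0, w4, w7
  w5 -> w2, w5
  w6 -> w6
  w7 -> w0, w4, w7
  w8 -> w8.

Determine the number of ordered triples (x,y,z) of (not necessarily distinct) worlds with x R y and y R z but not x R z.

0

R is transitive; there are no such tuples.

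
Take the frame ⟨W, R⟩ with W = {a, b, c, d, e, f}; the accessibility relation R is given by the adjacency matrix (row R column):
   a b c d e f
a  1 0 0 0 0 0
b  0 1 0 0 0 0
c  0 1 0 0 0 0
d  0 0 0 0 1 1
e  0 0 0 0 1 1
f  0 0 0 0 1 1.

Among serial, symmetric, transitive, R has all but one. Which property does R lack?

Serial: yes — every world has a successor (e.g. a R a).
Symmetric: no — c R b but not b R c.
Transitive: yes — every two-step R-path is closed by a direct edge.
Only symmetric fails.

symmetric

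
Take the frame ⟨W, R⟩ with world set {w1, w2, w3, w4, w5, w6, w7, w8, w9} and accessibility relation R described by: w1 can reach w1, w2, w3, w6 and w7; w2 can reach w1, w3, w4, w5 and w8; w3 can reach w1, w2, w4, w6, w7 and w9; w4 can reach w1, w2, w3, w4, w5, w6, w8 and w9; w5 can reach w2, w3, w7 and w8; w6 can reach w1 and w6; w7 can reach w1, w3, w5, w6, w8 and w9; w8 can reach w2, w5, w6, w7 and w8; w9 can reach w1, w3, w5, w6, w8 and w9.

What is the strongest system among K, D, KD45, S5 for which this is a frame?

Serial (axiom D): yes — every world has a successor (e.g. w1 R w1).
Euclidean (axiom 5): no — w1 R w2 and w1 R w6, but not w2 R w6.
Transitive (axiom 4): no — w1 R w2 and w2 R w4, but not w1 R w4.
Reflexive (axiom T): no — w2 is not related to itself.
So F validates K, D; KD45 would additionally require R to be Euclidean and transitive. The strongest is D.

D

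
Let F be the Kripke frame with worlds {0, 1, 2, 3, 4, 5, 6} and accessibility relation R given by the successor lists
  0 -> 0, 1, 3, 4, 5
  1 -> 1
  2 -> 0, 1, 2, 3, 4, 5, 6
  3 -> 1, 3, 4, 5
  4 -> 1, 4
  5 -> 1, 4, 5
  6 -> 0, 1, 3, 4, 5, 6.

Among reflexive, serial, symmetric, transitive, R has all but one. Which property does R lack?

symmetric

Reflexive: yes — every world is R-related to itself.
Serial: yes — every world has a successor (e.g. 0 R 0).
Symmetric: no — 0 R 1 but not 1 R 0.
Transitive: yes — every two-step R-path is closed by a direct edge.
Only symmetric fails.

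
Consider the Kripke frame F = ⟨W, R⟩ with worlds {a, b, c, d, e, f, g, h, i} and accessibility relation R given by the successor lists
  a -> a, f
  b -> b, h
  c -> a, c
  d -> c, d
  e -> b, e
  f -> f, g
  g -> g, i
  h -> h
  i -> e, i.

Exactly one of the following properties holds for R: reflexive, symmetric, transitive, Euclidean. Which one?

Reflexive: yes — every world is R-related to itself.
Symmetric: no — a R f but not f R a.
Transitive: no — a R f and f R g, but not a R g.
Euclidean: no — a R f and a R a, but not f R a.
Only reflexive holds.

reflexive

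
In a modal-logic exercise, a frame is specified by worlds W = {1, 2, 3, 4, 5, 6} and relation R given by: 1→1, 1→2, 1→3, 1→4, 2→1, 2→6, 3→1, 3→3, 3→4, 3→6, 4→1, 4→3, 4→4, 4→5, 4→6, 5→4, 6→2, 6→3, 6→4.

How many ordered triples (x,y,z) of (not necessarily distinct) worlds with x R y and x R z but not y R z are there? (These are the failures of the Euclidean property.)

26

Enumerating: (1,2,2), (1,2,3), (1,2,4), (1,3,2), (1,4,2), (2,1,6), (2,6,1), (2,6,6), (3,1,6), (3,6,1), (3,6,6), (4,1,5), … and 14 more.
Total: 26.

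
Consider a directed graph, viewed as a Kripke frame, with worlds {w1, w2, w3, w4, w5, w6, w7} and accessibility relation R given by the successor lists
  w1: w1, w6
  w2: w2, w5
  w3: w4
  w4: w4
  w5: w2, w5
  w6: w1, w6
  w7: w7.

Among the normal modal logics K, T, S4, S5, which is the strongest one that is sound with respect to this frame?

K

Reflexive (axiom T): no — w3 is not related to itself.
Transitive (axiom 4): yes — every two-step R-path is closed by a direct edge.
Euclidean (axiom 5): yes — any two successors of a common world are R-related.
So F validates K; T would additionally require R to be reflexive. The strongest is K.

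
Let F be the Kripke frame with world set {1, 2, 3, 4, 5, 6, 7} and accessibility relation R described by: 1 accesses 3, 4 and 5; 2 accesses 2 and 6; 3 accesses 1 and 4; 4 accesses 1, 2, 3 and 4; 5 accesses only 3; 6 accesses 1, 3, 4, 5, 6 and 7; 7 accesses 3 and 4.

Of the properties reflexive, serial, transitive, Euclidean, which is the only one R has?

Reflexive: no — 1 is not related to itself.
Serial: yes — every world has a successor (e.g. 1 R 3).
Transitive: no — 1 R 4 and 4 R 2, but not 1 R 2.
Euclidean: no — 1 R 3 and 1 R 5, but not 3 R 5.
Only serial holds.

serial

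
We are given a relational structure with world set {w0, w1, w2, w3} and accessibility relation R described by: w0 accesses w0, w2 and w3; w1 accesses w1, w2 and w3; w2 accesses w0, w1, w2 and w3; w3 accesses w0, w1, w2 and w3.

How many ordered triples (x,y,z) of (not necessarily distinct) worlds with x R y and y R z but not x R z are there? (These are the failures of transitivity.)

4

Enumerating: (w0,w2,w1), (w0,w3,w1), (w1,w2,w0), (w1,w3,w0).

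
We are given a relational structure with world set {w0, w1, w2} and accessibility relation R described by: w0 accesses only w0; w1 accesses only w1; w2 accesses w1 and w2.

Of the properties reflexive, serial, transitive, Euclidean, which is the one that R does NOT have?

Reflexive: yes — every world is R-related to itself.
Serial: yes — every world has a successor (e.g. w0 R w0).
Transitive: yes — every two-step R-path is closed by a direct edge.
Euclidean: no — w2 R w1 and w2 R w2, but not w1 R w2.
Only Euclidean fails.

Euclidean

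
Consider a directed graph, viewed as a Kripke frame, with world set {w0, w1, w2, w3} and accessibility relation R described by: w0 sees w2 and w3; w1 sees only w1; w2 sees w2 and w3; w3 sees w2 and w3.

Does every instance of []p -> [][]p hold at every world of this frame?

Yes

By correspondence theory, 4 is valid on a frame iff R is transitive.
Transitive: yes — every two-step R-path is closed by a direct edge.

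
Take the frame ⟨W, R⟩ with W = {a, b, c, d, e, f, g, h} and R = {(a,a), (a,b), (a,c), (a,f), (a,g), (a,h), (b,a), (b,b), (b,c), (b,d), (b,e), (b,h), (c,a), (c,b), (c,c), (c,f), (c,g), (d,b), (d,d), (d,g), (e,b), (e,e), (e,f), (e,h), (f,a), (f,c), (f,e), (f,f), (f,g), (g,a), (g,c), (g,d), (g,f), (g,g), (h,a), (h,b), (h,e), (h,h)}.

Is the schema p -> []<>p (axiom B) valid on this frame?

By correspondence theory, B is valid on a frame iff R is symmetric.
Symmetric: yes — every pair in R has its reverse in R.

Yes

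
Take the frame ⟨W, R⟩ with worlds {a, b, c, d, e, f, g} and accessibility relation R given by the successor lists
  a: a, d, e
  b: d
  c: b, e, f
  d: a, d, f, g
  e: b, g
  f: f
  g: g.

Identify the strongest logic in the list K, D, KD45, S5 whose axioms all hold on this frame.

D

Serial (axiom D): yes — every world has a successor (e.g. a R a).
Euclidean (axiom 5): no — a R d and a R e, but not d R e.
Transitive (axiom 4): no — a R d and d R f, but not a R f.
Reflexive (axiom T): no — b is not related to itself.
So F validates K, D; KD45 would additionally require R to be Euclidean and transitive. The strongest is D.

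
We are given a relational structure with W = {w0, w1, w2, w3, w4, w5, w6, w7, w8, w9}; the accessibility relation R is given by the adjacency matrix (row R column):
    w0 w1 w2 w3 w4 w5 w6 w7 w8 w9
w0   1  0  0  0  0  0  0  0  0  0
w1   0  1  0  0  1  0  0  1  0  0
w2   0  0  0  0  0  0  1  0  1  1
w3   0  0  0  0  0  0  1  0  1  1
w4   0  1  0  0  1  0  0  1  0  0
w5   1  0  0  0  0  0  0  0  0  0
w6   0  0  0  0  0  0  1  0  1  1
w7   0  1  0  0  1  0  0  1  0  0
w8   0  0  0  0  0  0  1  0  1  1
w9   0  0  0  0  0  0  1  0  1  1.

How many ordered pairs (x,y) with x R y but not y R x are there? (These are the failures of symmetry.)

7

Enumerating: (w2,w6), (w2,w8), (w2,w9), (w3,w6), (w3,w8), (w3,w9), (w5,w0).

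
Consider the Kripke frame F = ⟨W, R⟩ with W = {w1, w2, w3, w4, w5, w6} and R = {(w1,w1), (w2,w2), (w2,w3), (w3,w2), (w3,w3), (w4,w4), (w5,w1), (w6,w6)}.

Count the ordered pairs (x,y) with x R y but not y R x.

Enumerating: (w5,w1).

1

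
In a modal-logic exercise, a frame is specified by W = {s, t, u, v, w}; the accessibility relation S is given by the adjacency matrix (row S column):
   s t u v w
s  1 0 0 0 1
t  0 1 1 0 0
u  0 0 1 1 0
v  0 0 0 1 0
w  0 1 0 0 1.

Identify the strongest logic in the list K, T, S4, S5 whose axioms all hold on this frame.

T

Reflexive (axiom T): yes — every world is S-related to itself.
Transitive (axiom 4): no — s S w and w S t, but not s S t.
Euclidean (axiom 5): no — s S w and s S s, but not w S s.
So F validates K, T; S4 would additionally require S to be transitive. The strongest is T.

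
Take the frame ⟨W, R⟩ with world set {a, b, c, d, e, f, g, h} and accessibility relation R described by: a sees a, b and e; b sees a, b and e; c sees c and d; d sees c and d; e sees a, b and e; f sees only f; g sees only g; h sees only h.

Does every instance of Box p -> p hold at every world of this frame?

Yes

By correspondence theory, T is valid on a frame iff R is reflexive.
Reflexive: yes — every world is R-related to itself.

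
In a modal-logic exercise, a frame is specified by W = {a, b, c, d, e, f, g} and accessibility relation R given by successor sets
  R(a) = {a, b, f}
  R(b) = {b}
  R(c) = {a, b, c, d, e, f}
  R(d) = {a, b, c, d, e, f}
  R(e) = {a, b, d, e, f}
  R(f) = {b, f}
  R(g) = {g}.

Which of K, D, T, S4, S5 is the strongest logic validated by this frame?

Serial (axiom D): yes — every world has a successor (e.g. a R a).
Reflexive (axiom T): yes — every world is R-related to itself.
Transitive (axiom 4): no — e R d and d R c, but not e R c.
Euclidean (axiom 5): no — a R b and a R f, but not b R f.
So F validates K, D, T; S4 would additionally require R to be transitive. The strongest is T.

T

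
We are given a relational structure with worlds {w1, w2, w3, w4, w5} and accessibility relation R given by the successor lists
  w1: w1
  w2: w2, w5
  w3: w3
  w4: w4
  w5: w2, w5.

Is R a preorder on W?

Yes

Reflexive: yes — every world is R-related to itself.
Transitive: yes — every two-step R-path is closed by a direct edge.
So R is a preorder.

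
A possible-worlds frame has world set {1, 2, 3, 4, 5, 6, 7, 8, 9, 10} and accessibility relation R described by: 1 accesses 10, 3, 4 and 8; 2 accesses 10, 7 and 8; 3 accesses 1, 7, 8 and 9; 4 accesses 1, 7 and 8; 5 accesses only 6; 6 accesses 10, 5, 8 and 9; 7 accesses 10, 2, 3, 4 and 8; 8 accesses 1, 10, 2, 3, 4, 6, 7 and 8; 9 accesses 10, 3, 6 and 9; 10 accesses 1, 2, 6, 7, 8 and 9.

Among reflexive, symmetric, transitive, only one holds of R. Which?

symmetric

Reflexive: no — 1 is not related to itself.
Symmetric: yes — every pair in R has its reverse in R.
Transitive: no — 1 R 10 and 10 R 2, but not 1 R 2.
Only symmetric holds.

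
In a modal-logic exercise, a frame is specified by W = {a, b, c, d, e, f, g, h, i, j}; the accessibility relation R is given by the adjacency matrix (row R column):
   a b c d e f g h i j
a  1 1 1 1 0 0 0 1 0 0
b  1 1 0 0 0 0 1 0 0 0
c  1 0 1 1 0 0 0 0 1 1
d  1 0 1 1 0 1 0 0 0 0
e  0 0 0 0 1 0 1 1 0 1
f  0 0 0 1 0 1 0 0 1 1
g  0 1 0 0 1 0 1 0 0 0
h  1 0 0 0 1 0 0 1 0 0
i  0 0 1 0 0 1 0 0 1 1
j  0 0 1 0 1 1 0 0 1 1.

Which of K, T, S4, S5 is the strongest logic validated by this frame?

T

Reflexive (axiom T): yes — every world is R-related to itself.
Transitive (axiom 4): no — a R b and b R g, but not a R g.
Euclidean (axiom 5): no — a R b and a R c, but not b R c.
So F validates K, T; S4 would additionally require R to be transitive. The strongest is T.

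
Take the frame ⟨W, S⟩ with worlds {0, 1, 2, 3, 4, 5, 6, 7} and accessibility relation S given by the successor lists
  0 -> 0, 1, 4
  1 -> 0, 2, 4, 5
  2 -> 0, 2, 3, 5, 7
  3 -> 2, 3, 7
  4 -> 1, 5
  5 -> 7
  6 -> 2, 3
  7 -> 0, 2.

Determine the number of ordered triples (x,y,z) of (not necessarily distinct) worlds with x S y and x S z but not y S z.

Enumerating: (0,1,1), (0,4,0), (0,4,4), (1,0,2), (1,0,5), (1,2,4), (1,4,0), (1,4,2), (1,4,4), (1,5,0), (1,5,2), (1,5,4), … and 21 more.
Total: 33.

33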